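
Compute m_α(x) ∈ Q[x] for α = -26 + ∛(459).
m_α(x) = x^3 + 78x^2 + 2028x + 17117

Set β = α + 26 = ∛(459), so β^3 = 459. Then (α + 26)^3 - 459 = 0, i.e. α is a root of g(x) = (x + 26)^3 - 459 = x^3 + 78x^2 + 2028x + 17117. Since g(x) = h(x + 26) where h(x) = x^3 - 459, and h is irreducible over Q (because 459 is not a perfect cube, so h has no rational root, and a monic cubic with no rational root is irreducible), g is also irreducible (irreducibility is preserved under the substitution x → x + 26). Hence m_α(x) = x^3 + 78x^2 + 2028x + 17117.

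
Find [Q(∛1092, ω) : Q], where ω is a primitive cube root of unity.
[Q(∛1092, ω) : Q] = 6

[Q(∛1092):Q] = 3 (min poly x^3 - 1092, irreducible since 1092 is not a perfect cube). [Q(ω):Q] = 2 (min poly x^2 + x + 1). Since Q(∛1092) ⊂ R and ω ∉ R, we have ω ∉ Q(∛1092), so x^2 + x + 1 remains irreducible over Q(∛1092) and [Q(∛1092, ω) : Q(∛1092)] = 2. By the tower law, [Q(∛1092, ω) : Q] = 3 · 2 = 6. (In fact Q(∛1092, ω) is the splitting field of x^3 - 1092 over Q.)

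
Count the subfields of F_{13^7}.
F_{13^7} has 2 subfields

The subfields of F_{p^n} are exactly the fields F_{p^d} for d | n (each is the fixed field of the unique index-d subgroup of Gal(F_{p^n}/F_p) ≅ Z/nZ). The divisors of n = 7 are {1, 7}, giving 2 subfields: F_{13^1}, F_{13^7}.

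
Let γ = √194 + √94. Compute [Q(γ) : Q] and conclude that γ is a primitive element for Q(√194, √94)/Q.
[Q(γ) : Q] = 4 (equivalently, Q(γ) = Q(√194, √94))

Obviously Q(γ) ⊆ Q(√194, √94), and [Q(√194, √94):Q] = 4 (since 194, 94 are distinct squarefree integers > 1 with 18236 not a perfect square). To show equality we compute the minimal polynomial of γ. From γ = √194 + √94: γ^2 = 194 + 2√(18236) + 94 = 288 + 2√(18236), so γ^2 - 288 = 2√(18236); squaring, (γ^2 - 288)^2 = 4·18236, i.e. γ^4 - 576γ^2 + 82944 - 72944 = 0, i.e. γ^4 - 576γ^2 + 10000 = 0. So γ is a root of x^4 - 576x^2 + 10000. This polynomial is irreducible over Q: it has no rational root (each ±√194 ± √94 is irrational), and any factorization into two quadratics over Q would force √(18236) ∈ Q (pairing opposite roots) or √194, √94 ∈ Q (other pairings), all impossible. Hence [Q(γ):Q] = 4 = [Q(√194, √94):Q], so Q(γ) = Q(√194, √94).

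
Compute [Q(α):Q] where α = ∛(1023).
[Q(α):Q] = 3

The minimal polynomial of α is x^3 - 1023, irreducible over Q since 1023 is not a perfect cube (so x^3 - 1023 has no rational root). Hence [Q(α):Q] = deg(m_α) = 3.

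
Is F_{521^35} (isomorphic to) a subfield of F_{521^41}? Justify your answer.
No: F_{521^35} is not a subfield of F_{521^41}

F_{p^m} embeds in F_{p^n} iff m | n. Here 35 ∤ 41 (since 41 = 1·35 + 6 with remainder 6 ≠ 0), so F_{521^35} is not a subfield of F_{521^41}. Equivalently: if it were, the tower law would give 35 = [F_{521^35}:F_521] dividing [F_{521^41}:F_521] = 41, contradiction.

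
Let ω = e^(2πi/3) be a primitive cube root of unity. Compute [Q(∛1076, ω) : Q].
[Q(∛1076, ω) : Q] = 6

[Q(∛1076):Q] = 3 (min poly x^3 - 1076, irreducible since 1076 is not a perfect cube). [Q(ω):Q] = 2 (min poly x^2 + x + 1). Since Q(∛1076) ⊂ R and ω ∉ R, we have ω ∉ Q(∛1076), so x^2 + x + 1 remains irreducible over Q(∛1076) and [Q(∛1076, ω) : Q(∛1076)] = 2. By the tower law, [Q(∛1076, ω) : Q] = 3 · 2 = 6. (In fact Q(∛1076, ω) is the splitting field of x^3 - 1076 over Q.)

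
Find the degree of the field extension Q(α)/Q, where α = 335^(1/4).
[Q(α):Q] = 4

α is a root of x^4 - 335. By Eisenstein's criterion at the prime p = 5 (which divides the constant term 335 but p^2 = 25 does not, since 335 is squarefree), x^4 - 335 is irreducible over Q. Hence [Q(α):Q] = 4.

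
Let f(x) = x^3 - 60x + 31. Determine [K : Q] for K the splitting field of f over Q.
[K : Q] = 6

By the rational root test, any rational root of the monic integer polynomial f(x) = x^3 - 60x + 31 must be an integer dividing the constant term 31, i.e. one of ±{1, 31}. Evaluating: f(1) = -28, f(-1) = 90, f(31) = 27962, f(-31) = -27900; none is 0, so f has no rational root and is therefore irreducible over Q (a cubic with no linear factor over a field is irreducible). For an irreducible cubic, the Galois group is A_3 or S_3 according as the discriminant disc(f) = -4a^3 - 27b^2 = -4·(-60)^3 - 27·(31)^2 = 838053 is or is not a square in Q. Here disc(f) = 838053 is not a perfect square in Q, so the Galois group of f over Q is not contained in A_3 and must be all of S_3. The splitting field has degree |S_3| = 6 over Q, so [K : Q] = 6.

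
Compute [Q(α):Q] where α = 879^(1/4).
[Q(α):Q] = 4

α is a root of x^4 - 879. By Eisenstein's criterion at the prime p = 3 (which divides the constant term 879 but p^2 = 9 does not, since 879 is squarefree), x^4 - 879 is irreducible over Q. Hence [Q(α):Q] = 4.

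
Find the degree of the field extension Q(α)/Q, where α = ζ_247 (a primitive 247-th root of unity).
[Q(α):Q] = 216

The minimal polynomial of ζ_247 over Q is the 247-th cyclotomic polynomial Φ_247(x), which is irreducible over Q and has degree φ(247) = 216. Hence [Q(α):Q] = φ(247) = 216.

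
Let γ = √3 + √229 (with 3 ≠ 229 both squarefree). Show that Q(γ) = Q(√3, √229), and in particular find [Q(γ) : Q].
[Q(γ) : Q] = 4 (equivalently, Q(γ) = Q(√3, √229))

Obviously Q(γ) ⊆ Q(√3, √229), and [Q(√3, √229):Q] = 4 (since 3, 229 are distinct squarefree integers > 1 with 687 not a perfect square). To show equality we compute the minimal polynomial of γ. From γ = √3 + √229: γ^2 = 3 + 2√(687) + 229 = 232 + 2√(687), so γ^2 - 232 = 2√(687); squaring, (γ^2 - 232)^2 = 4·687, i.e. γ^4 - 464γ^2 + 53824 - 2748 = 0, i.e. γ^4 - 464γ^2 + 51076 = 0. So γ is a root of x^4 - 464x^2 + 51076. This polynomial is irreducible over Q: it has no rational root (each ±√3 ± √229 is irrational), and any factorization into two quadratics over Q would force √(687) ∈ Q (pairing opposite roots) or √3, √229 ∈ Q (other pairings), all impossible. Hence [Q(γ):Q] = 4 = [Q(√3, √229):Q], so Q(γ) = Q(√3, √229).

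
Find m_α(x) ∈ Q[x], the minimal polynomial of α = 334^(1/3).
m_α(x) = x^3 - 334

α satisfies α^3 = 334, so x^3 - 334 annihilates α. By the rational root test, a rational root p/q (in lowest terms) of x^3 - 334 would satisfy p^3 = 334 q^3, forcing q = 1 and p^3 = 334; but 334 is not a perfect cube, contradiction. A monic cubic over Q with no rational root is irreducible (any nontrivial factorization would include a linear factor). Hence x^3 - 334 is the minimal polynomial of α, and in particular [Q(α):Q] = 3.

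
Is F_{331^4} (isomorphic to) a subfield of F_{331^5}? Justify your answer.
No: F_{331^4} is not a subfield of F_{331^5}

F_{p^m} embeds in F_{p^n} iff m | n. Here 4 ∤ 5 (since 5 = 1·4 + 1 with remainder 1 ≠ 0), so F_{331^4} is not a subfield of F_{331^5}. Equivalently: if it were, the tower law would give 4 = [F_{331^4}:F_331] dividing [F_{331^5}:F_331] = 5, contradiction.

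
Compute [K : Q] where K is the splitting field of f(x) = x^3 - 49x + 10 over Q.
[K : Q] = 6

By the rational root test, any rational root of the monic integer polynomial f(x) = x^3 - 49x + 10 must be an integer dividing the constant term 10, i.e. one of ±{1, 2, 5, 10}. Evaluating: f(1) = -38, f(-1) = 58, f(2) = -80, f(-2) = 100, f(5) = -110, f(-5) = 130, f(10) = 520, f(-10) = -500; none is 0, so f has no rational root and is therefore irreducible over Q (a cubic with no linear factor over a field is irreducible). For an irreducible cubic, the Galois group is A_3 or S_3 according as the discriminant disc(f) = -4a^3 - 27b^2 = -4·(-49)^3 - 27·(10)^2 = 467896 is or is not a square in Q. Here disc(f) = 467896 is not a perfect square in Q, so the Galois group of f over Q is not contained in A_3 and must be all of S_3. The splitting field has degree |S_3| = 6 over Q, so [K : Q] = 6.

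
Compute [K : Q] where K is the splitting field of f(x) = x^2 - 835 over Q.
[K : Q] = 2

f(x) = x^2 - 835 factors as (x - √835)(x + √835). The splitting field is K = Q(√835). Since 835 is squarefree and > 1, it is not a perfect square, so x^2 - 835 is irreducible over Q and [Q(√835) : Q] = 2. Hence [K : Q] = 2.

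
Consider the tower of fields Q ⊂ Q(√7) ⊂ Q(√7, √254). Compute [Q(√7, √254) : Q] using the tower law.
[Q(√7, √254) : Q] = 4

[Q(√7):Q] = 2 (min poly x^2 - 7, irreducible since 7 is squarefree > 1). For the top step, suppose √254 ∈ Q(√7), say √254 = c + d√7 with c, d ∈ Q. Squaring: 254 = c^2 + 7d^2 + 2cd√7. Since √7 ∉ Q this forces 2cd = 0. If d = 0 then √254 = c ∈ Q, contradicting 254 squarefree > 1. If c = 0 then 254 = 7d^2, so 7·254 = (7d)^2 is a perfect square in Q — but 7·254 = 1778 is not a perfect square (since 7 and 254 are distinct squarefree integers). Contradiction. Hence √254 ∉ Q(√7), so x^2 - 254 stays irreducible over Q(√7) and [Q(√7, √254) : Q(√7)] = 2. By the tower law, [Q(√7, √254) : Q] = 2 · 2 = 4.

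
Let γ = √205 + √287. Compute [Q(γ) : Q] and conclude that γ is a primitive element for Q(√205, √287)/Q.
[Q(γ) : Q] = 4 (equivalently, Q(γ) = Q(√205, √287))

Obviously Q(γ) ⊆ Q(√205, √287), and [Q(√205, √287):Q] = 4 (since 205, 287 are distinct squarefree integers > 1 with 58835 not a perfect square). To show equality we compute the minimal polynomial of γ. From γ = √205 + √287: γ^2 = 205 + 2√(58835) + 287 = 492 + 2√(58835), so γ^2 - 492 = 2√(58835); squaring, (γ^2 - 492)^2 = 4·58835, i.e. γ^4 - 984γ^2 + 242064 - 235340 = 0, i.e. γ^4 - 984γ^2 + 6724 = 0. So γ is a root of x^4 - 984x^2 + 6724. This polynomial is irreducible over Q: it has no rational root (each ±√205 ± √287 is irrational), and any factorization into two quadratics over Q would force √(58835) ∈ Q (pairing opposite roots) or √205, √287 ∈ Q (other pairings), all impossible. Hence [Q(γ):Q] = 4 = [Q(√205, √287):Q], so Q(γ) = Q(√205, √287).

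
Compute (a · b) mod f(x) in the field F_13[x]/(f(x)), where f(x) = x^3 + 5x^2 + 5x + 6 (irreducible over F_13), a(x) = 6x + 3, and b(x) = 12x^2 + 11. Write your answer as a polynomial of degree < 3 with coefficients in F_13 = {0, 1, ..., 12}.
a · b ≡ x^2 + 5x + 4 (mod f(x))

Multiply in F_13[x]: a(x)·b(x) = (6x + 3)·(12x^2 + 11) = 7x^3 + 10x^2 + x + 7. This has degree ≥ 3, so divide by f(x) over F_13: 7x^3 + 10x^2 + x + 7 = (7)·(x^3 + 5x^2 + 5x + 6) + (x^2 + 5x + 4). Hence a·b ≡ x^2 + 5x + 4 (mod f). (F_13[x]/(f) is a field with 13^3 = 2197 elements since f is irreducible of degree 3.)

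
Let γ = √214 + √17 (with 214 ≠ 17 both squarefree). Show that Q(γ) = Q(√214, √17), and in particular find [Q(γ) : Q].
[Q(γ) : Q] = 4 (equivalently, Q(γ) = Q(√214, √17))

Obviously Q(γ) ⊆ Q(√214, √17), and [Q(√214, √17):Q] = 4 (since 214, 17 are distinct squarefree integers > 1 with 3638 not a perfect square). To show equality we compute the minimal polynomial of γ. From γ = √214 + √17: γ^2 = 214 + 2√(3638) + 17 = 231 + 2√(3638), so γ^2 - 231 = 2√(3638); squaring, (γ^2 - 231)^2 = 4·3638, i.e. γ^4 - 462γ^2 + 53361 - 14552 = 0, i.e. γ^4 - 462γ^2 + 38809 = 0. So γ is a root of x^4 - 462x^2 + 38809. This polynomial is irreducible over Q: it has no rational root (each ±√214 ± √17 is irrational), and any factorization into two quadratics over Q would force √(3638) ∈ Q (pairing opposite roots) or √214, √17 ∈ Q (other pairings), all impossible. Hence [Q(γ):Q] = 4 = [Q(√214, √17):Q], so Q(γ) = Q(√214, √17).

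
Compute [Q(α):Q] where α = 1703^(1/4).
[Q(α):Q] = 4

α is a root of x^4 - 1703. By Eisenstein's criterion at the prime p = 13 (which divides the constant term 1703 but p^2 = 169 does not, since 1703 is squarefree), x^4 - 1703 is irreducible over Q. Hence [Q(α):Q] = 4.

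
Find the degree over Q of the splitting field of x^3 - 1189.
[K : Q] = 6

The roots of x^3 - 1189 are ∛1189, ω∛1189, ω^2∛1189 where ω = e^(2πi/3) is a primitive cube root of unity, so K = Q(∛1189, ω). Now [Q(∛1189):Q] = 3 (since 1189 is not a perfect cube, x^3 - 1189 is irreducible) and [Q(ω):Q] = 2. Both 2 and 3 divide [K:Q], and [K:Q] ≤ 3·2 = 6, so [K:Q] = 6. (Equivalently: Q(∛1189) ⊂ R but ω ∉ R, so [K : Q(∛1189)] = 2.)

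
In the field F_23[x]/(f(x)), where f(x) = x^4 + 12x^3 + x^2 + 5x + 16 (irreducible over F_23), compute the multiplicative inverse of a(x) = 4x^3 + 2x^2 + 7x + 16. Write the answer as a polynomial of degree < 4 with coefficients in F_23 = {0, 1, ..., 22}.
a(x)^(-1) ≡ 5x^3 + 17x + 4 (mod f(x))

Since f is irreducible over F_23, F_23[x]/(f) is a field and a(x) ≠ 0 has an inverse. Apply the extended Euclidean algorithm to f(x) and a(x) in F_23[x]: f(x) = (6x)·a(x) + (5x^2 + x + 16);  a(x) = (10x + 3)·(5x^2 + x + 16) + (5x + 14);  (5x^2 + x + 16) = (x + 2)·(5x + 14) + (11). The last nonzero remainder is the constant 11 = gcd(f, a) in F_23. Back-substituting through the division chain expresses 11 = s(x)·a(x) + t(x)·f(x) with s(x) ≡ 9x^3 + 3x + 21 (mod f), so (9x^3 + 3x + 21)·a(x) ≡ 11 (mod f). Multiplying by 11^(-1) ≡ 21 in F_23 gives a(x)^(-1) ≡ 21·(9x^3 + 3x + 21) ≡ 5x^3 + 17x + 4 (mod f). Check: (4x^3 + 2x^2 + 7x + 16)·(5x^3 + 17x + 4) = 20x^6 + 10x^5 + 11x^4 + 15x^3 + 12x^2 + x + 18 ≡ 1 (mod x^4 + 12x^3 + x^2 + 5x + 16).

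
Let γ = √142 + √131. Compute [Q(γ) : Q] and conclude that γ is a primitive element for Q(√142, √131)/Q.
[Q(γ) : Q] = 4 (equivalently, Q(γ) = Q(√142, √131))

Obviously Q(γ) ⊆ Q(√142, √131), and [Q(√142, √131):Q] = 4 (since 142, 131 are distinct squarefree integers > 1 with 18602 not a perfect square). To show equality we compute the minimal polynomial of γ. From γ = √142 + √131: γ^2 = 142 + 2√(18602) + 131 = 273 + 2√(18602), so γ^2 - 273 = 2√(18602); squaring, (γ^2 - 273)^2 = 4·18602, i.e. γ^4 - 546γ^2 + 74529 - 74408 = 0, i.e. γ^4 - 546γ^2 + 121 = 0. So γ is a root of x^4 - 546x^2 + 121. This polynomial is irreducible over Q: it has no rational root (each ±√142 ± √131 is irrational), and any factorization into two quadratics over Q would force √(18602) ∈ Q (pairing opposite roots) or √142, √131 ∈ Q (other pairings), all impossible. Hence [Q(γ):Q] = 4 = [Q(√142, √131):Q], so Q(γ) = Q(√142, √131).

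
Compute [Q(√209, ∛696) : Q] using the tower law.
[Q(√209, ∛696) : Q] = 6

Let L = Q(√209, ∛696). Since Q(√209) ⊂ L and [Q(√209):Q] = 2, the tower law gives 2 | [L:Q]. Likewise Q(∛696) ⊂ L with [Q(∛696):Q] = 3 (because 696 is not a perfect cube), so 3 | [L:Q]. As gcd(2,3) = 1, [L:Q] is divisible by 6. Conversely L is generated over Q by √209 and ∛696, so [L:Q] ≤ 2·3 = 6. Therefore [Q(√209, ∛696) : Q] = 6.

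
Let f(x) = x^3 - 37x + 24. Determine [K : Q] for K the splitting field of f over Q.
[K : Q] = 6

By the rational root test, any rational root of the monic integer polynomial f(x) = x^3 - 37x + 24 must be an integer dividing the constant term 24, i.e. one of ±{1, 2, 3, 4, 6, 8, 12, 24}. Evaluating: f(1) = -12, f(-1) = 60, f(2) = -42, f(-2) = 90, f(3) = -60, f(-3) = 108, f(4) = -60, f(-4) = 108, f(6) = 18, f(-6) = 30, f(8) = 240, f(-8) = -192, f(12) = 1308, f(-12) = -1260, f(24) = 12960, f(-24) = -12912; none is 0, so f has no rational root and is therefore irreducible over Q (a cubic with no linear factor over a field is irreducible). For an irreducible cubic, the Galois group is A_3 or S_3 according as the discriminant disc(f) = -4a^3 - 27b^2 = -4·(-37)^3 - 27·(24)^2 = 187060 is or is not a square in Q. Here disc(f) = 187060 is not a perfect square in Q, so the Galois group of f over Q is not contained in A_3 and must be all of S_3. The splitting field has degree |S_3| = 6 over Q, so [K : Q] = 6.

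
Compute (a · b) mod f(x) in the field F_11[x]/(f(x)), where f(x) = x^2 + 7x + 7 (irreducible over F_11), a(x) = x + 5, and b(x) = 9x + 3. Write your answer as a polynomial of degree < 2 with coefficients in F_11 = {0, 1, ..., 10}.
a · b ≡ 7x + 7 (mod f(x))

Multiply in F_11[x]: a(x)·b(x) = (x + 5)·(9x + 3) = 9x^2 + 4x + 4. This has degree ≥ 2, so divide by f(x) over F_11: 9x^2 + 4x + 4 = (9)·(x^2 + 7x + 7) + (7x + 7). Hence a·b ≡ 7x + 7 (mod f). (F_11[x]/(f) is a field with 11^2 = 121 elements since f is irreducible of degree 2.)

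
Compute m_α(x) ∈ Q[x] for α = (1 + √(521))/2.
m_α(x) = x^2 - x - 130

From 2α - 1 = √(521), squaring gives (2α - 1)^2 = 521, i.e. 4α^2 - 4α + 1 = 521, so α^2 - α + (1 - 521)/4 = 0. Since 521 ≡ 1 (mod 4), (1 - 521)/4 = -130 ∈ Z. The polynomial x^2 - x - 130 has discriminant 1 - 4·(-130) = 521, which is not a perfect square in Q (d = 521 is squarefree and ≠ 1), so x^2 - x - 130 is irreducible over Q. It is the minimal polynomial of α.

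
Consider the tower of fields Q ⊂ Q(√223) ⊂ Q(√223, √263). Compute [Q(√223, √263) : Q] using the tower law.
[Q(√223, √263) : Q] = 4

[Q(√223):Q] = 2 (min poly x^2 - 223, irreducible since 223 is squarefree > 1). For the top step, suppose √263 ∈ Q(√223), say √263 = c + d√223 with c, d ∈ Q. Squaring: 263 = c^2 + 223d^2 + 2cd√223. Since √223 ∉ Q this forces 2cd = 0. If d = 0 then √263 = c ∈ Q, contradicting 263 squarefree > 1. If c = 0 then 263 = 223d^2, so 223·263 = (223d)^2 is a perfect square in Q — but 223·263 = 58649 is not a perfect square (since 223 and 263 are distinct squarefree integers). Contradiction. Hence √263 ∉ Q(√223), so x^2 - 263 stays irreducible over Q(√223) and [Q(√223, √263) : Q(√223)] = 2. By the tower law, [Q(√223, √263) : Q] = 2 · 2 = 4.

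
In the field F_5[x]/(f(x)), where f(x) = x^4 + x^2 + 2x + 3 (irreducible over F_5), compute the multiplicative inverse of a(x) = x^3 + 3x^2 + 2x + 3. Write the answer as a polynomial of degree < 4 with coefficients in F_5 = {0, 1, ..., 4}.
a(x)^(-1) ≡ 2x^3 + x^2 + 4x + 1 (mod f(x))

Since f is irreducible over F_5, F_5[x]/(f) is a field and a(x) ≠ 0 has an inverse. Apply the extended Euclidean algorithm to f(x) and a(x) in F_5[x]: f(x) = (x + 2)·a(x) + (3x^2 + 2);  a(x) = (2x + 1)·(3x^2 + 2) + (3x + 1);  (3x^2 + 2) = (x + 3)·(3x + 1) + (4). The last nonzero remainder is the constant 4 = gcd(f, a) in F_5. Back-substituting through the division chain expresses 4 = s(x)·a(x) + t(x)·f(x) with s(x) ≡ 3x^3 + 4x^2 + x + 4 (mod f), so (3x^3 + 4x^2 + x + 4)·a(x) ≡ 4 (mod f). Multiplying by 4^(-1) ≡ 4 in F_5 gives a(x)^(-1) ≡ 4·(3x^3 + 4x^2 + x + 4) ≡ 2x^3 + x^2 + 4x + 1 (mod f). Check: (x^3 + 3x^2 + 2x + 3)·(2x^3 + x^2 + 4x + 1) = 2x^6 + 2x^5 + x^4 + x^3 + 4x^2 + 4x + 3 ≡ 1 (mod x^4 + x^2 + 2x + 3).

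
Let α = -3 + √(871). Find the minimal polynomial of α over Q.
m_α(x) = x^2 + 6x - 862

From α + 3 = √(871), squaring gives (α + 3)^2 = 871, i.e. α^2 + 6α + 9 = 871, so α^2 + 6α - 862 = 0. The discriminant of x^2 + 6x - 862 is (6)^2 - 4·(-862) = 36 + 3448 = 3484, and 4·(871) is not a perfect square in Q since 871 is squarefree and ≠ 1. Hence x^2 + 6x - 862 is irreducible over Q and is the minimal polynomial of α.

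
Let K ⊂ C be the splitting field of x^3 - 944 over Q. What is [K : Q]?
[K : Q] = 6

The roots of x^3 - 944 are ∛944, ω∛944, ω^2∛944 where ω = e^(2πi/3) is a primitive cube root of unity, so K = Q(∛944, ω). Now [Q(∛944):Q] = 3 (since 944 is not a perfect cube, x^3 - 944 is irreducible) and [Q(ω):Q] = 2. Both 2 and 3 divide [K:Q], and [K:Q] ≤ 3·2 = 6, so [K:Q] = 6. (Equivalently: Q(∛944) ⊂ R but ω ∉ R, so [K : Q(∛944)] = 2.)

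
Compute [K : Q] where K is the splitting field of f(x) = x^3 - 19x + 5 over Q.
[K : Q] = 6

By the rational root test, any rational root of the monic integer polynomial f(x) = x^3 - 19x + 5 must be an integer dividing the constant term 5, i.e. one of ±{1, 5}. Evaluating: f(1) = -13, f(-1) = 23, f(5) = 35, f(-5) = -25; none is 0, so f has no rational root and is therefore irreducible over Q (a cubic with no linear factor over a field is irreducible). For an irreducible cubic, the Galois group is A_3 or S_3 according as the discriminant disc(f) = -4a^3 - 27b^2 = -4·(-19)^3 - 27·(5)^2 = 26761 is or is not a square in Q. Here disc(f) = 26761 is not a perfect square in Q, so the Galois group of f over Q is not contained in A_3 and must be all of S_3. The splitting field has degree |S_3| = 6 over Q, so [K : Q] = 6.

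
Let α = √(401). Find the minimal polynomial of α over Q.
m_α(x) = x^2 - 401

α satisfies α^2 - 401 = 0, so x^2 - 401 annihilates α. Since d = 401 is squarefree and ≠ 1, it is not a perfect square in Q, so x^2 - 401 has no rational root and is therefore irreducible over Q (a degree-2 polynomial over a field is irreducible iff it has no root). Hence m_α(x) = x^2 - 401.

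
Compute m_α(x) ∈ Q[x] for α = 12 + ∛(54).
m_α(x) = x^3 - 36x^2 + 432x - 1782

Set β = α - 12 = ∛(54), so β^3 = 54. Then (α - 12)^3 - 54 = 0, i.e. α is a root of g(x) = (x - 12)^3 - 54 = x^3 - 36x^2 + 432x - 1782. Since g(x) = h(x - 12) where h(x) = x^3 - 54, and h is irreducible over Q (because 54 is not a perfect cube, so h has no rational root, and a monic cubic with no rational root is irreducible), g is also irreducible (irreducibility is preserved under the substitution x → x - 12). Hence m_α(x) = x^3 - 36x^2 + 432x - 1782.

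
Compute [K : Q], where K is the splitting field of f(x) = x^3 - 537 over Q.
[K : Q] = 6

The roots of x^3 - 537 are ∛537, ω∛537, ω^2∛537 where ω = e^(2πi/3) is a primitive cube root of unity, so K = Q(∛537, ω). Now [Q(∛537):Q] = 3 (since 537 is not a perfect cube, x^3 - 537 is irreducible) and [Q(ω):Q] = 2. Both 2 and 3 divide [K:Q], and [K:Q] ≤ 3·2 = 6, so [K:Q] = 6. (Equivalently: Q(∛537) ⊂ R but ω ∉ R, so [K : Q(∛537)] = 2.)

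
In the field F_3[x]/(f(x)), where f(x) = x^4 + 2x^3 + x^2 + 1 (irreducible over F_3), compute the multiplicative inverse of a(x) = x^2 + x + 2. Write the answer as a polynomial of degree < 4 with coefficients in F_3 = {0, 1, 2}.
a(x)^(-1) ≡ x^2 + x + 1 (mod f(x))

Since f is irreducible over F_3, F_3[x]/(f) is a field and a(x) ≠ 0 has an inverse. Apply the extended Euclidean algorithm to f(x) and a(x) in F_3[x]: f(x) = (x^2 + x + 1)·a(x) + (2). The last nonzero remainder is the constant 2 = gcd(f, a) in F_3. Back-substituting through the division chain expresses 2 = s(x)·a(x) + t(x)·f(x) with s(x) ≡ 2x^2 + 2x + 2 (mod f), so (2x^2 + 2x + 2)·a(x) ≡ 2 (mod f). Multiplying by 2^(-1) ≡ 2 in F_3 gives a(x)^(-1) ≡ 2·(2x^2 + 2x + 2) ≡ x^2 + x + 1 (mod f). Check: (x^2 + x + 2)·(x^2 + x + 1) = x^4 + 2x^3 + x^2 + 2 ≡ 1 (mod x^4 + 2x^3 + x^2 + 1).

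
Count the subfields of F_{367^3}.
F_{367^3} has 2 subfields

The subfields of F_{p^n} are exactly the fields F_{p^d} for d | n (each is the fixed field of the unique index-d subgroup of Gal(F_{p^n}/F_p) ≅ Z/nZ). The divisors of n = 3 are {1, 3}, giving 2 subfields: F_{367^1}, F_{367^3}.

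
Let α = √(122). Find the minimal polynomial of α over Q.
m_α(x) = x^2 - 122

α satisfies α^2 - 122 = 0, so x^2 - 122 annihilates α. Since d = 122 is squarefree and ≠ 1, it is not a perfect square in Q, so x^2 - 122 has no rational root and is therefore irreducible over Q (a degree-2 polynomial over a field is irreducible iff it has no root). Hence m_α(x) = x^2 - 122.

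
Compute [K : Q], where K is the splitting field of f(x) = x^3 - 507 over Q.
[K : Q] = 6

The roots of x^3 - 507 are ∛507, ω∛507, ω^2∛507 where ω = e^(2πi/3) is a primitive cube root of unity, so K = Q(∛507, ω). Now [Q(∛507):Q] = 3 (since 507 is not a perfect cube, x^3 - 507 is irreducible) and [Q(ω):Q] = 2. Both 2 and 3 divide [K:Q], and [K:Q] ≤ 3·2 = 6, so [K:Q] = 6. (Equivalently: Q(∛507) ⊂ R but ω ∉ R, so [K : Q(∛507)] = 2.)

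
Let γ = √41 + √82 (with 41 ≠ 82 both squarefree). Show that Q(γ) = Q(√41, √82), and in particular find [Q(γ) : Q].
[Q(γ) : Q] = 4 (equivalently, Q(γ) = Q(√41, √82))

Obviously Q(γ) ⊆ Q(√41, √82), and [Q(√41, √82):Q] = 4 (since 41, 82 are distinct squarefree integers > 1 with 3362 not a perfect square). To show equality we compute the minimal polynomial of γ. From γ = √41 + √82: γ^2 = 41 + 2√(3362) + 82 = 123 + 2√(3362), so γ^2 - 123 = 2√(3362); squaring, (γ^2 - 123)^2 = 4·3362, i.e. γ^4 - 246γ^2 + 15129 - 13448 = 0, i.e. γ^4 - 246γ^2 + 1681 = 0. So γ is a root of x^4 - 246x^2 + 1681. This polynomial is irreducible over Q: it has no rational root (each ±√41 ± √82 is irrational), and any factorization into two quadratics over Q would force √(3362) ∈ Q (pairing opposite roots) or √41, √82 ∈ Q (other pairings), all impossible. Hence [Q(γ):Q] = 4 = [Q(√41, √82):Q], so Q(γ) = Q(√41, √82).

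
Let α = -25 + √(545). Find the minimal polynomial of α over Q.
m_α(x) = x^2 + 50x + 80

From α + 25 = √(545), squaring gives (α + 25)^2 = 545, i.e. α^2 + 50α + 625 = 545, so α^2 + 50α + 80 = 0. The discriminant of x^2 + 50x + 80 is (50)^2 - 4·(80) = 2500 - 320 = 2180, and 4·(545) is not a perfect square in Q since 545 is squarefree and ≠ 1. Hence x^2 + 50x + 80 is irreducible over Q and is the minimal polynomial of α.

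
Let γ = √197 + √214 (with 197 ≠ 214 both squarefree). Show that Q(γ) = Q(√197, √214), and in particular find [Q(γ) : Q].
[Q(γ) : Q] = 4 (equivalently, Q(γ) = Q(√197, √214))

Obviously Q(γ) ⊆ Q(√197, √214), and [Q(√197, √214):Q] = 4 (since 197, 214 are distinct squarefree integers > 1 with 42158 not a perfect square). To show equality we compute the minimal polynomial of γ. From γ = √197 + √214: γ^2 = 197 + 2√(42158) + 214 = 411 + 2√(42158), so γ^2 - 411 = 2√(42158); squaring, (γ^2 - 411)^2 = 4·42158, i.e. γ^4 - 822γ^2 + 168921 - 168632 = 0, i.e. γ^4 - 822γ^2 + 289 = 0. So γ is a root of x^4 - 822x^2 + 289. This polynomial is irreducible over Q: it has no rational root (each ±√197 ± √214 is irrational), and any factorization into two quadratics over Q would force √(42158) ∈ Q (pairing opposite roots) or √197, √214 ∈ Q (other pairings), all impossible. Hence [Q(γ):Q] = 4 = [Q(√197, √214):Q], so Q(γ) = Q(√197, √214).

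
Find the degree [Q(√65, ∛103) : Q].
[Q(√65, ∛103) : Q] = 6

Let L = Q(√65, ∛103). Since Q(√65) ⊂ L and [Q(√65):Q] = 2, the tower law gives 2 | [L:Q]. Likewise Q(∛103) ⊂ L with [Q(∛103):Q] = 3 (because 103 is not a perfect cube), so 3 | [L:Q]. As gcd(2,3) = 1, [L:Q] is divisible by 6. Conversely L is generated over Q by √65 and ∛103, so [L:Q] ≤ 2·3 = 6. Therefore [Q(√65, ∛103) : Q] = 6.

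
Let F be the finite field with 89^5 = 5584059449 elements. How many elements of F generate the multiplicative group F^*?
There are φ(5584059448) = 2511600000 primitive elements

F_q^* is cyclic of order q - 1 = 5584059448. A cyclic group of order m has exactly φ(m) generators. Here m = 5584059448 = 2^3 · 11 · 131 · 691 · 701, so the number of primitive elements is φ(5584059448) = 2511600000.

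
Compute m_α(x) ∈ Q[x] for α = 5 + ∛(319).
m_α(x) = x^3 - 15x^2 + 75x - 444

Set β = α - 5 = ∛(319), so β^3 = 319. Then (α - 5)^3 - 319 = 0, i.e. α is a root of g(x) = (x - 5)^3 - 319 = x^3 - 15x^2 + 75x - 444. Since g(x) = h(x - 5) where h(x) = x^3 - 319, and h is irreducible over Q (because 319 is not a perfect cube, so h has no rational root, and a monic cubic with no rational root is irreducible), g is also irreducible (irreducibility is preserved under the substitution x → x - 5). Hence m_α(x) = x^3 - 15x^2 + 75x - 444.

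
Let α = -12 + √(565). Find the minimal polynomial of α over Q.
m_α(x) = x^2 + 24x - 421

From α + 12 = √(565), squaring gives (α + 12)^2 = 565, i.e. α^2 + 24α + 144 = 565, so α^2 + 24α - 421 = 0. The discriminant of x^2 + 24x - 421 is (24)^2 - 4·(-421) = 576 + 1684 = 2260, and 4·(565) is not a perfect square in Q since 565 is squarefree and ≠ 1. Hence x^2 + 24x - 421 is irreducible over Q and is the minimal polynomial of α.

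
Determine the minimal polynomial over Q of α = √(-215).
m_α(x) = x^2 + 215

α satisfies α^2 + 215 = 0, so x^2 + 215 annihilates α. Since d = -215 is squarefree and ≠ 1, it is not a perfect square in Q, so x^2 + 215 has no rational root and is therefore irreducible over Q (a degree-2 polynomial over a field is irreducible iff it has no root). Hence m_α(x) = x^2 + 215.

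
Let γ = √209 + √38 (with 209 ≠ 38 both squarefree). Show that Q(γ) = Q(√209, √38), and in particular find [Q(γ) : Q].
[Q(γ) : Q] = 4 (equivalently, Q(γ) = Q(√209, √38))

Obviously Q(γ) ⊆ Q(√209, √38), and [Q(√209, √38):Q] = 4 (since 209, 38 are distinct squarefree integers > 1 with 7942 not a perfect square). To show equality we compute the minimal polynomial of γ. From γ = √209 + √38: γ^2 = 209 + 2√(7942) + 38 = 247 + 2√(7942), so γ^2 - 247 = 2√(7942); squaring, (γ^2 - 247)^2 = 4·7942, i.e. γ^4 - 494γ^2 + 61009 - 31768 = 0, i.e. γ^4 - 494γ^2 + 29241 = 0. So γ is a root of x^4 - 494x^2 + 29241. This polynomial is irreducible over Q: it has no rational root (each ±√209 ± √38 is irrational), and any factorization into two quadratics over Q would force √(7942) ∈ Q (pairing opposite roots) or √209, √38 ∈ Q (other pairings), all impossible. Hence [Q(γ):Q] = 4 = [Q(√209, √38):Q], so Q(γ) = Q(√209, √38).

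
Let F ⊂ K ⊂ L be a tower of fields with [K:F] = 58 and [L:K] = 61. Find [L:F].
[L:F] = 3538

The tower law says that for any tower of field extensions F ⊂ K ⊂ L with finite degrees, [L:F] = [L:K] · [K:F]. Here this gives [L:F] = 61 · 58 = 3538.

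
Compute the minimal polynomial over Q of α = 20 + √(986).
m_α(x) = x^2 - 40x - 586

From α - 20 = √(986), squaring gives (α - 20)^2 = 986, i.e. α^2 - 40α + 400 = 986, so α^2 - 40α - 586 = 0. The discriminant of x^2 - 40x - 586 is (-40)^2 - 4·(-586) = 1600 + 2344 = 3944, and 4·(986) is not a perfect square in Q since 986 is squarefree and ≠ 1. Hence x^2 - 40x - 586 is irreducible over Q and is the minimal polynomial of α.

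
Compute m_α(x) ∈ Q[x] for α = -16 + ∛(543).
m_α(x) = x^3 + 48x^2 + 768x + 3553

Set β = α + 16 = ∛(543), so β^3 = 543. Then (α + 16)^3 - 543 = 0, i.e. α is a root of g(x) = (x + 16)^3 - 543 = x^3 + 48x^2 + 768x + 3553. Since g(x) = h(x + 16) where h(x) = x^3 - 543, and h is irreducible over Q (because 543 is not a perfect cube, so h has no rational root, and a monic cubic with no rational root is irreducible), g is also irreducible (irreducibility is preserved under the substitution x → x + 16). Hence m_α(x) = x^3 + 48x^2 + 768x + 3553.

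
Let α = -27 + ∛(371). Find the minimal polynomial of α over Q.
m_α(x) = x^3 + 81x^2 + 2187x + 19312

Set β = α + 27 = ∛(371), so β^3 = 371. Then (α + 27)^3 - 371 = 0, i.e. α is a root of g(x) = (x + 27)^3 - 371 = x^3 + 81x^2 + 2187x + 19312. Since g(x) = h(x + 27) where h(x) = x^3 - 371, and h is irreducible over Q (because 371 is not a perfect cube, so h has no rational root, and a monic cubic with no rational root is irreducible), g is also irreducible (irreducibility is preserved under the substitution x → x + 27). Hence m_α(x) = x^3 + 81x^2 + 2187x + 19312.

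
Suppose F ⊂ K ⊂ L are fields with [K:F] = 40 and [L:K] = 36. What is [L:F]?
[L:F] = 1440

The tower law says that for any tower of field extensions F ⊂ K ⊂ L with finite degrees, [L:F] = [L:K] · [K:F]. Here this gives [L:F] = 36 · 40 = 1440.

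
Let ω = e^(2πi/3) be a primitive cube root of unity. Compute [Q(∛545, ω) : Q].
[Q(∛545, ω) : Q] = 6

[Q(∛545):Q] = 3 (min poly x^3 - 545, irreducible since 545 is not a perfect cube). [Q(ω):Q] = 2 (min poly x^2 + x + 1). Since Q(∛545) ⊂ R and ω ∉ R, we have ω ∉ Q(∛545), so x^2 + x + 1 remains irreducible over Q(∛545) and [Q(∛545, ω) : Q(∛545)] = 2. By the tower law, [Q(∛545, ω) : Q] = 3 · 2 = 6. (In fact Q(∛545, ω) is the splitting field of x^3 - 545 over Q.)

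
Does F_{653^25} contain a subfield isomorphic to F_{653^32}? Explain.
No: F_{653^32} is not a subfield of F_{653^25}

F_{p^m} embeds in F_{p^n} iff m | n. Here 32 ∤ 25 (since 25 = 0·32 + 25 with remainder 25 ≠ 0), so F_{653^32} is not a subfield of F_{653^25}. Equivalently: if it were, the tower law would give 32 = [F_{653^32}:F_653] dividing [F_{653^25}:F_653] = 25, contradiction.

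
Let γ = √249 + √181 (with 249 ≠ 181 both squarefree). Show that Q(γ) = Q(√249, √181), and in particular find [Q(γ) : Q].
[Q(γ) : Q] = 4 (equivalently, Q(γ) = Q(√249, √181))

Obviously Q(γ) ⊆ Q(√249, √181), and [Q(√249, √181):Q] = 4 (since 249, 181 are distinct squarefree integers > 1 with 45069 not a perfect square). To show equality we compute the minimal polynomial of γ. From γ = √249 + √181: γ^2 = 249 + 2√(45069) + 181 = 430 + 2√(45069), so γ^2 - 430 = 2√(45069); squaring, (γ^2 - 430)^2 = 4·45069, i.e. γ^4 - 860γ^2 + 184900 - 180276 = 0, i.e. γ^4 - 860γ^2 + 4624 = 0. So γ is a root of x^4 - 860x^2 + 4624. This polynomial is irreducible over Q: it has no rational root (each ±√249 ± √181 is irrational), and any factorization into two quadratics over Q would force √(45069) ∈ Q (pairing opposite roots) or √249, √181 ∈ Q (other pairings), all impossible. Hence [Q(γ):Q] = 4 = [Q(√249, √181):Q], so Q(γ) = Q(√249, √181).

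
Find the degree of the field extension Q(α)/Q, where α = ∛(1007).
[Q(α):Q] = 3

The minimal polynomial of α is x^3 - 1007, irreducible over Q since 1007 is not a perfect cube (so x^3 - 1007 has no rational root). Hence [Q(α):Q] = deg(m_α) = 3.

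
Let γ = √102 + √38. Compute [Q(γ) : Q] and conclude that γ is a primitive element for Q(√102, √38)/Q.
[Q(γ) : Q] = 4 (equivalently, Q(γ) = Q(√102, √38))

Obviously Q(γ) ⊆ Q(√102, √38), and [Q(√102, √38):Q] = 4 (since 102, 38 are distinct squarefree integers > 1 with 3876 not a perfect square). To show equality we compute the minimal polynomial of γ. From γ = √102 + √38: γ^2 = 102 + 2√(3876) + 38 = 140 + 2√(3876), so γ^2 - 140 = 2√(3876); squaring, (γ^2 - 140)^2 = 4·3876, i.e. γ^4 - 280γ^2 + 19600 - 15504 = 0, i.e. γ^4 - 280γ^2 + 4096 = 0. So γ is a root of x^4 - 280x^2 + 4096. This polynomial is irreducible over Q: it has no rational root (each ±√102 ± √38 is irrational), and any factorization into two quadratics over Q would force √(3876) ∈ Q (pairing opposite roots) or √102, √38 ∈ Q (other pairings), all impossible. Hence [Q(γ):Q] = 4 = [Q(√102, √38):Q], so Q(γ) = Q(√102, √38).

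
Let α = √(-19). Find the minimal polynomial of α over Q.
m_α(x) = x^2 + 19

α satisfies α^2 + 19 = 0, so x^2 + 19 annihilates α. Since d = -19 is squarefree and ≠ 1, it is not a perfect square in Q, so x^2 + 19 has no rational root and is therefore irreducible over Q (a degree-2 polynomial over a field is irreducible iff it has no root). Hence m_α(x) = x^2 + 19.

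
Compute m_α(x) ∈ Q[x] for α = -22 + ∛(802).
m_α(x) = x^3 + 66x^2 + 1452x + 9846

Set β = α + 22 = ∛(802), so β^3 = 802. Then (α + 22)^3 - 802 = 0, i.e. α is a root of g(x) = (x + 22)^3 - 802 = x^3 + 66x^2 + 1452x + 9846. Since g(x) = h(x + 22) where h(x) = x^3 - 802, and h is irreducible over Q (because 802 is not a perfect cube, so h has no rational root, and a monic cubic with no rational root is irreducible), g is also irreducible (irreducibility is preserved under the substitution x → x + 22). Hence m_α(x) = x^3 + 66x^2 + 1452x + 9846.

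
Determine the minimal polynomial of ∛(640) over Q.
m_α(x) = x^3 - 640

α satisfies α^3 = 640, so x^3 - 640 annihilates α. By the rational root test, a rational root p/q (in lowest terms) of x^3 - 640 would satisfy p^3 = 640 q^3, forcing q = 1 and p^3 = 640; but 640 is not a perfect cube, contradiction. A monic cubic over Q with no rational root is irreducible (any nontrivial factorization would include a linear factor). Hence x^3 - 640 is the minimal polynomial of α, and in particular [Q(α):Q] = 3.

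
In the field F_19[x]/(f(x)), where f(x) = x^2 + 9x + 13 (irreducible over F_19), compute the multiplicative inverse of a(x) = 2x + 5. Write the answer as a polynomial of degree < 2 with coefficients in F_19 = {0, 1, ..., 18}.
a(x)^(-1) ≡ 6x + 1 (mod f(x))

Since f is irreducible over F_19, F_19[x]/(f) is a field and a(x) ≠ 0 has an inverse. Apply the extended Euclidean algorithm to f(x) and a(x) in F_19[x]: f(x) = (10x + 8)·a(x) + (11). The last nonzero remainder is the constant 11 = gcd(f, a) in F_19. Back-substituting through the division chain expresses 11 = s(x)·a(x) + t(x)·f(x) with s(x) ≡ 9x + 11 (mod f), so (9x + 11)·a(x) ≡ 11 (mod f). Multiplying by 11^(-1) ≡ 7 in F_19 gives a(x)^(-1) ≡ 7·(9x + 11) ≡ 6x + 1 (mod f). Check: (2x + 5)·(6x + 1) = 12x^2 + 13x + 5 ≡ 1 (mod x^2 + 9x + 13).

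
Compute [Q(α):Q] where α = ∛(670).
[Q(α):Q] = 3

The minimal polynomial of α is x^3 - 670, irreducible over Q since 670 is not a perfect cube (so x^3 - 670 has no rational root). Hence [Q(α):Q] = deg(m_α) = 3.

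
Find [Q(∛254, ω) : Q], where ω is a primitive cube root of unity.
[Q(∛254, ω) : Q] = 6

[Q(∛254):Q] = 3 (min poly x^3 - 254, irreducible since 254 is not a perfect cube). [Q(ω):Q] = 2 (min poly x^2 + x + 1). Since Q(∛254) ⊂ R and ω ∉ R, we have ω ∉ Q(∛254), so x^2 + x + 1 remains irreducible over Q(∛254) and [Q(∛254, ω) : Q(∛254)] = 2. By the tower law, [Q(∛254, ω) : Q] = 3 · 2 = 6. (In fact Q(∛254, ω) is the splitting field of x^3 - 254 over Q.)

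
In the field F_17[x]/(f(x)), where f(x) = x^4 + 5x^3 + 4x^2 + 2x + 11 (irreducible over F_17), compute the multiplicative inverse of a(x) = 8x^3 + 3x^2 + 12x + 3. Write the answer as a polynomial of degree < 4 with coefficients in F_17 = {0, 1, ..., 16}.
a(x)^(-1) ≡ 8x^3 + 6x^2 + 7x + 10 (mod f(x))

Since f is irreducible over F_17, F_17[x]/(f) is a field and a(x) ≠ 0 has an inverse. Apply the extended Euclidean algorithm to f(x) and a(x) in F_17[x]: f(x) = (15x + 12)·a(x) + (9x^2 + 9);  a(x) = (16x + 6)·(9x^2 + 9) + (4x);  (9x^2 + 9) = (15x)·(4x) + (9). The last nonzero remainder is the constant 9 = gcd(f, a) in F_17. Back-substituting through the division chain expresses 9 = s(x)·a(x) + t(x)·f(x) with s(x) ≡ 4x^3 + 3x^2 + 12x + 5 (mod f), so (4x^3 + 3x^2 + 12x + 5)·a(x) ≡ 9 (mod f). Multiplying by 9^(-1) ≡ 2 in F_17 gives a(x)^(-1) ≡ 2·(4x^3 + 3x^2 + 12x + 5) ≡ 8x^3 + 6x^2 + 7x + 10 (mod f). Check: (8x^3 + 3x^2 + 12x + 3)·(8x^3 + 6x^2 + 7x + 10) = 13x^6 + 4x^5 + 10x^3 + 13x^2 + 5x + 13 ≡ 1 (mod x^4 + 5x^3 + 4x^2 + 2x + 11).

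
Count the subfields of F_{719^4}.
F_{719^4} has 3 subfields

The subfields of F_{p^n} are exactly the fields F_{p^d} for d | n (each is the fixed field of the unique index-d subgroup of Gal(F_{p^n}/F_p) ≅ Z/nZ). The divisors of n = 4 are {1, 2, 4}, giving 3 subfields: F_{719^1}, F_{719^2}, F_{719^4}.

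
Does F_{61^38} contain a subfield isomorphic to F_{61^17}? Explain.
No: F_{61^17} is not a subfield of F_{61^38}

F_{p^m} embeds in F_{p^n} iff m | n. Here 17 ∤ 38 (since 38 = 2·17 + 4 with remainder 4 ≠ 0), so F_{61^17} is not a subfield of F_{61^38}. Equivalently: if it were, the tower law would give 17 = [F_{61^17}:F_61] dividing [F_{61^38}:F_61] = 38, contradiction.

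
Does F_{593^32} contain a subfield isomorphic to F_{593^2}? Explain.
Yes: F_{593^2} is a subfield of F_{593^32}

F_{p^m} embeds in F_{p^n} iff m | n (since F_{p^n} is the splitting field of x^(p^n) - x, and F_{p^m} ⊂ F_{p^n} forces p^n to be a power of p^m, i.e. m | n; conversely if m | n then every root of x^(p^m) - x is a root of x^(p^n) - x). Here 2 | 32 (since 32 = 16·2), so F_{593^2} is a subfield of F_{593^32}, and [F_{593^32} : F_{593^2}] = 32/2 = 16.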